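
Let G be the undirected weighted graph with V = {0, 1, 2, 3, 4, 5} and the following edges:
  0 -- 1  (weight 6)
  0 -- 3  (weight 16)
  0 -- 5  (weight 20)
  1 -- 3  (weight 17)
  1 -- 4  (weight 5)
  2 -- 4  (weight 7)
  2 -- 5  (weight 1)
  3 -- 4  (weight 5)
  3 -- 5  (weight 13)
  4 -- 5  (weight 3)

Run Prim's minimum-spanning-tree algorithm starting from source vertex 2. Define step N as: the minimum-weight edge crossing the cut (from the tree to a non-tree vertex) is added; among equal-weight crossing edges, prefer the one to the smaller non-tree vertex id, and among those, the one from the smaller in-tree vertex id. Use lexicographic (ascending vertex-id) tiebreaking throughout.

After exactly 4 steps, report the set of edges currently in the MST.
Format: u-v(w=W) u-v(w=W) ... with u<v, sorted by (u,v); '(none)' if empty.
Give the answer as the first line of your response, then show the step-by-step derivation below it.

1-4(w=5) 2-5(w=1) 3-4(w=5) 4-5(w=3)

step 1: add edge 2-5 (w=1); MST = {2-5(w=1)}
step 2: add edge 4-5 (w=3); MST = {2-5(w=1) 4-5(w=3)}
step 3: add edge 1-4 (w=5); MST = {1-4(w=5) 2-5(w=1) 4-5(w=3)}
step 4: add edge 3-4 (w=5); MST = {1-4(w=5) 2-5(w=1) 3-4(w=5) 4-5(w=3)}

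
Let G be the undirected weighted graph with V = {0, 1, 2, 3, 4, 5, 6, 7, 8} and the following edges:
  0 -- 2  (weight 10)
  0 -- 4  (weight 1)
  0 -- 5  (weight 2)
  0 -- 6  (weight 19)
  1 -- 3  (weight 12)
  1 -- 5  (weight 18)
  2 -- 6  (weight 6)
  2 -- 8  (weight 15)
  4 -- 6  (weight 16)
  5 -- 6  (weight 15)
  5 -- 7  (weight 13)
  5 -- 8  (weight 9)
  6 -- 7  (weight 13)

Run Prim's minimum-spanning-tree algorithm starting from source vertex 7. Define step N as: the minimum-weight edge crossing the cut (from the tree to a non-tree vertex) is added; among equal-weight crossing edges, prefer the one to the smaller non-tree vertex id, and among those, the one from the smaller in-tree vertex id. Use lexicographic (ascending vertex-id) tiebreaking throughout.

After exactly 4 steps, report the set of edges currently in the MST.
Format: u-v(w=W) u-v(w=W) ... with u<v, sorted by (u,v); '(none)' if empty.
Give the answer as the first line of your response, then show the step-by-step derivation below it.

0-4(w=1) 0-5(w=2) 5-7(w=13) 5-8(w=9)

step 1: add edge 5-7 (w=13); MST = {5-7(w=13)}
step 2: add edge 0-5 (w=2); MST = {0-5(w=2) 5-7(w=13)}
step 3: add edge 0-4 (w=1); MST = {0-4(w=1) 0-5(w=2) 5-7(w=13)}
step 4: add edge 5-8 (w=9); MST = {0-4(w=1) 0-5(w=2) 5-7(w=13) 5-8(w=9)}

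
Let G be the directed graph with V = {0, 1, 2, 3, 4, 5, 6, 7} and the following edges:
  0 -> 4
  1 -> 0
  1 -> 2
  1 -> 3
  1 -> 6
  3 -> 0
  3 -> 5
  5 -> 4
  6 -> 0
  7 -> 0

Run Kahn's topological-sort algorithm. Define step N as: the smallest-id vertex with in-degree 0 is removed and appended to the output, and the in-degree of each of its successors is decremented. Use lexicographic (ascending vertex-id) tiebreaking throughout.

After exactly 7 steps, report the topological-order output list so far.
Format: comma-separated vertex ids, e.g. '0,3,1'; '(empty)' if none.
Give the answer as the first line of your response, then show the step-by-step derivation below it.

1,2,3,5,6,7,0

step 1: output 1; order=[1]; indeg=(3,0,0,0,2,1,0,0)
step 2: output 2; order=[1,2]; indeg=(3,0,0,0,2,1,0,0)
step 3: output 3; order=[1,2,3]; indeg=(2,0,0,0,2,0,0,0)
step 4: output 5; order=[1,2,3,5]; indeg=(2,0,0,0,1,0,0,0)
step 5: output 6; order=[1,2,3,5,6]; indeg=(1,0,0,0,1,0,0,0)
step 6: output 7; order=[1,2,3,5,6,7]; indeg=(0,0,0,0,1,0,0,0)
step 7: output 0; order=[1,2,3,5,6,7,0]; indeg=(0,0,0,0,0,0,0,0)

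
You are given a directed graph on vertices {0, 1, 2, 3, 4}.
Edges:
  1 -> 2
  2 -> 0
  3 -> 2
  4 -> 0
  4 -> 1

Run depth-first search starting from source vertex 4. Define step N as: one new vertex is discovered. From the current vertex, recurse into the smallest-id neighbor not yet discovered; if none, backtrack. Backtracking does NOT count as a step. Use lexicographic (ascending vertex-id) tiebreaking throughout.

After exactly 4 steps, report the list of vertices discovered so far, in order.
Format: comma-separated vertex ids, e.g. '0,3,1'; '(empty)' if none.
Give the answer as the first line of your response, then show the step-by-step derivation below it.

4,0,1,2

step 1: discover 4; path=4; order=4
step 2: discover 0; path=4>0; order=4,0
step 3: discover 1; path=4>1; order=4,0,1
step 4: discover 2; path=4>1>2; order=4,0,1,2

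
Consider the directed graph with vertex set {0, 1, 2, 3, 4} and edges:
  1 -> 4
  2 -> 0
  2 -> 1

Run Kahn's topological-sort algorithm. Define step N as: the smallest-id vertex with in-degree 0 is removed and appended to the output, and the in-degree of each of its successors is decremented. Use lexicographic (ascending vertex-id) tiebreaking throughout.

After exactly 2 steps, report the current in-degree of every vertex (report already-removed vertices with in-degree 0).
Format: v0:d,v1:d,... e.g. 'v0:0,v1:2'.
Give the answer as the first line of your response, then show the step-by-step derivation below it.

v0:0,v1:0,v2:0,v3:0,v4:1

step 1: output 2; order=[2]; indeg=(0,0,0,0,1)
step 2: output 0; order=[2,0]; indeg=(0,0,0,0,1)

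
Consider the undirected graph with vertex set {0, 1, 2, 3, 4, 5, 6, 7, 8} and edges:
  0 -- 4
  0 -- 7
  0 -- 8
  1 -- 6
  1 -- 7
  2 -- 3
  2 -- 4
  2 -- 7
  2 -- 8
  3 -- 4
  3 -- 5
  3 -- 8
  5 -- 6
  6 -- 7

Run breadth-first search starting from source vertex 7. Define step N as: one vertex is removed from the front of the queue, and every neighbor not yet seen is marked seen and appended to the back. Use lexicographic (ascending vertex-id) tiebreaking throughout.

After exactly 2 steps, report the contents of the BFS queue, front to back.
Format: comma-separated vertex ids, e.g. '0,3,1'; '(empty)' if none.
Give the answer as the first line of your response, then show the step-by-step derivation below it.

1,2,6,4,8

step 1: dequeue 7; queue=[0,1,2,6]; order=7
step 2: dequeue 0; queue=[1,2,6,4,8]; order=7,0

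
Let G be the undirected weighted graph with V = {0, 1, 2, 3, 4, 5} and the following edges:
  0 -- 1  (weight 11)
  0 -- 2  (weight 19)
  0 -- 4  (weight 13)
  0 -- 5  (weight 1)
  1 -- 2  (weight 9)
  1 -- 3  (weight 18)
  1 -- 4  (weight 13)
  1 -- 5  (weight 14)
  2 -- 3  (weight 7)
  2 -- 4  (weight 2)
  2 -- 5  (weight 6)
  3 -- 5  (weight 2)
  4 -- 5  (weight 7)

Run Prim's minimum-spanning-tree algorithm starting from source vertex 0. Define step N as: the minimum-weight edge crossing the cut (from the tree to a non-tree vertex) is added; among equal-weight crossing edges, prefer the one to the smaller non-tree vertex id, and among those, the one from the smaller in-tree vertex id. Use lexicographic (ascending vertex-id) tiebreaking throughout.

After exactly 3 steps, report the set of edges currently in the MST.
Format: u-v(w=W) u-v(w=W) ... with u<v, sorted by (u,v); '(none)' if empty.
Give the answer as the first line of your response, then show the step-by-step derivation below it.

0-5(w=1) 2-5(w=6) 3-5(w=2)

step 1: add edge 0-5 (w=1); MST = {0-5(w=1)}
step 2: add edge 3-5 (w=2); MST = {0-5(w=1) 3-5(w=2)}
step 3: add edge 2-5 (w=6); MST = {0-5(w=1) 2-5(w=6) 3-5(w=2)}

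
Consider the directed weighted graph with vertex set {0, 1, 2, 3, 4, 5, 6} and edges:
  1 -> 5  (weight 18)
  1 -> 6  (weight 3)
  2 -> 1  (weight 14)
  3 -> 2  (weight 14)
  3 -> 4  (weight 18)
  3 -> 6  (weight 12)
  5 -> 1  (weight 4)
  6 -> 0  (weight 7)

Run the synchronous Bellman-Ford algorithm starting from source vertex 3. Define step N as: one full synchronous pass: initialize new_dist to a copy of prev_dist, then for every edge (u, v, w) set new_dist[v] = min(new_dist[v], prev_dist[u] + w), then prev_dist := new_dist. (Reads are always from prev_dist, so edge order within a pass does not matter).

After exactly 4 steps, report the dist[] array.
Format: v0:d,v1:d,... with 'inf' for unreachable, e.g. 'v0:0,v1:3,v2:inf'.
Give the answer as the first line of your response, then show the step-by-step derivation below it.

v0:19,v1:28,v2:14,v3:0,v4:18,v5:46,v6:12

step 1: dist = v0:inf,v1:inf,v2:14,v3:0,v4:18,v5:inf,v6:12
step 2: dist = v0:19,v1:28,v2:14,v3:0,v4:18,v5:inf,v6:12
step 3: dist = v0:19,v1:28,v2:14,v3:0,v4:18,v5:46,v6:12
step 4: dist = v0:19,v1:28,v2:14,v3:0,v4:18,v5:46,v6:12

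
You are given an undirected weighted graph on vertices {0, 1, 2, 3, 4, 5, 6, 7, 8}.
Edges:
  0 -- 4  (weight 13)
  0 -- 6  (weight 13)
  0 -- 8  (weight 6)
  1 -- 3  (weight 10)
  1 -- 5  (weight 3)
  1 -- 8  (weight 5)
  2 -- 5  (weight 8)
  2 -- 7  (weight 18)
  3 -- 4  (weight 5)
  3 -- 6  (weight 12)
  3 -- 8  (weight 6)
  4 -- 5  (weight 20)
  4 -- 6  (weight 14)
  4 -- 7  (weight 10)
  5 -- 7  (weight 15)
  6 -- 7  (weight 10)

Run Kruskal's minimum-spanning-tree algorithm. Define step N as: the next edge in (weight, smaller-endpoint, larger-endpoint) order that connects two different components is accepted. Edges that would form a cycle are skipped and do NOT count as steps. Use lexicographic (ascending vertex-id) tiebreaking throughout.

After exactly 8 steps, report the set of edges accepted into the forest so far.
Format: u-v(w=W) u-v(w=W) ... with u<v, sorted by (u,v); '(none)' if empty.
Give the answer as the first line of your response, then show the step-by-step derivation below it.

0-8(w=6) 1-5(w=3) 1-8(w=5) 2-5(w=8) 3-4(w=5) 3-8(w=6) 4-7(w=10) 6-7(w=10)

step 1: add edge 1-5 (w=3); MST = {1-5(w=3)}
step 2: add edge 1-8 (w=5); MST = {1-5(w=3) 1-8(w=5)}
step 3: add edge 3-4 (w=5); MST = {1-5(w=3) 1-8(w=5) 3-4(w=5)}
step 4: add edge 0-8 (w=6); MST = {0-8(w=6) 1-5(w=3) 1-8(w=5) 3-4(w=5)}
step 5: add edge 3-8 (w=6); MST = {0-8(w=6) 1-5(w=3) 1-8(w=5) 3-4(w=5) 3-8(w=6)}
step 6: add edge 2-5 (w=8); MST = {0-8(w=6) 1-5(w=3) 1-8(w=5) 2-5(w=8) 3-4(w=5) 3-8(w=6)}
step 7: add edge 4-7 (w=10); MST = {0-8(w=6) 1-5(w=3) 1-8(w=5) 2-5(w=8) 3-4(w=5) 3-8(w=6) 4-7(w=10)}
step 8: add edge 6-7 (w=10); MST = {0-8(w=6) 1-5(w=3) 1-8(w=5) 2-5(w=8) 3-4(w=5) 3-8(w=6) 4-7(w=10) 6-7(w=10)}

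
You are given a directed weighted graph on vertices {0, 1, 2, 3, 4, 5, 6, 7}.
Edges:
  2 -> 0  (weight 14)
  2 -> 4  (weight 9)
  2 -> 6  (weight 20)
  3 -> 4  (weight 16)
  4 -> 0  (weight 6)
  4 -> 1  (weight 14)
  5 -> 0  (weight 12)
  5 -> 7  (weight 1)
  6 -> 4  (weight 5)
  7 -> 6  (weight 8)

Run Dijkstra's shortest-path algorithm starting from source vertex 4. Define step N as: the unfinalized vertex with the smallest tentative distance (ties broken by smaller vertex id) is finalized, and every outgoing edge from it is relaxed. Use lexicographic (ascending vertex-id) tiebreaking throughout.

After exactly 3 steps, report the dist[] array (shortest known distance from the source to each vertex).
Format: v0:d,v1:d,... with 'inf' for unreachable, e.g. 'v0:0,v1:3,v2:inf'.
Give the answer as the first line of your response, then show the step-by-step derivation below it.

v0:6,v1:14,v2:inf,v3:inf,v4:0,v5:inf,v6:inf,v7:inf

step 1: dist = v0:6,v1:14,v2:inf,v3:inf,v4:0,v5:inf,v6:inf,v7:inf
step 2: dist = v0:6,v1:14,v2:inf,v3:inf,v4:0,v5:inf,v6:inf,v7:inf
step 3: dist = v0:6,v1:14,v2:inf,v3:inf,v4:0,v5:inf,v6:inf,v7:inf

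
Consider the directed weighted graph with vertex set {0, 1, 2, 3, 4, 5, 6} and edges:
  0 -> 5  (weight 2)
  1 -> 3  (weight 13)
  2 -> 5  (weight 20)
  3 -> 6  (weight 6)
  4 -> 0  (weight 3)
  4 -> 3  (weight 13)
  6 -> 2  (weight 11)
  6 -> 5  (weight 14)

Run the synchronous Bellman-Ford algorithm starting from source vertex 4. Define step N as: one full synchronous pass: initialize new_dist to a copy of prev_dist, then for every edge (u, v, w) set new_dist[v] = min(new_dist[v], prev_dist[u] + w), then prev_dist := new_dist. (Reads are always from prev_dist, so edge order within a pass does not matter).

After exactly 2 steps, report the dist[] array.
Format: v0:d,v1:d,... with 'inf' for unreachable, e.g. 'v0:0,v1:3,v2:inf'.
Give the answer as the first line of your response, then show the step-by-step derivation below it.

v0:3,v1:inf,v2:inf,v3:13,v4:0,v5:5,v6:19

step 1: dist = v0:3,v1:inf,v2:inf,v3:13,v4:0,v5:inf,v6:inf
step 2: dist = v0:3,v1:inf,v2:inf,v3:13,v4:0,v5:5,v6:19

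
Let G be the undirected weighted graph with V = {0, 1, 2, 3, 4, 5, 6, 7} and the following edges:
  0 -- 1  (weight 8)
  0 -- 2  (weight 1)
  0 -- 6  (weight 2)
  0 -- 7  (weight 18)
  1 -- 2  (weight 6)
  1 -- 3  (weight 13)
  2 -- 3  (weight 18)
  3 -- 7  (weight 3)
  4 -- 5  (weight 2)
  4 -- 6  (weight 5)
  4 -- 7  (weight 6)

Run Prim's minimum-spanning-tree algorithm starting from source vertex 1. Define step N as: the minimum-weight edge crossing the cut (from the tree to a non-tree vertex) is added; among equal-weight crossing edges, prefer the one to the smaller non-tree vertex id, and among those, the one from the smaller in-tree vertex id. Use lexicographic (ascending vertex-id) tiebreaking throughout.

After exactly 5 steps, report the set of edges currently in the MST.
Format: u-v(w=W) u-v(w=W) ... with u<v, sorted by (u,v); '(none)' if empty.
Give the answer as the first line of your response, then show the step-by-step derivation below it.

0-2(w=1) 0-6(w=2) 1-2(w=6) 4-5(w=2) 4-6(w=5)

step 1: add edge 1-2 (w=6); MST = {1-2(w=6)}
step 2: add edge 0-2 (w=1); MST = {0-2(w=1) 1-2(w=6)}
step 3: add edge 0-6 (w=2); MST = {0-2(w=1) 0-6(w=2) 1-2(w=6)}
step 4: add edge 4-6 (w=5); MST = {0-2(w=1) 0-6(w=2) 1-2(w=6) 4-6(w=5)}
step 5: add edge 4-5 (w=2); MST = {0-2(w=1) 0-6(w=2) 1-2(w=6) 4-5(w=2) 4-6(w=5)}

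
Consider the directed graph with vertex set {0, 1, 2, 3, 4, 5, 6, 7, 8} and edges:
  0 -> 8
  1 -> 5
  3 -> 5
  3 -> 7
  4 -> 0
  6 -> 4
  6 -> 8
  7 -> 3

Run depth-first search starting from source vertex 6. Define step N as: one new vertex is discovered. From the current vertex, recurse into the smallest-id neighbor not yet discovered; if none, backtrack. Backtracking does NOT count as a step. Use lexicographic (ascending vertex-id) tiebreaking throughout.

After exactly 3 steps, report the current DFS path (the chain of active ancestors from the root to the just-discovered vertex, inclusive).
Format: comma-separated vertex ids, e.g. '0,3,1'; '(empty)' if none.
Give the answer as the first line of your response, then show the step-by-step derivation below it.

6,4,0

step 1: discover 6; path=6; order=6
step 2: discover 4; path=6>4; order=6,4
step 3: discover 0; path=6>4>0; order=6,4,0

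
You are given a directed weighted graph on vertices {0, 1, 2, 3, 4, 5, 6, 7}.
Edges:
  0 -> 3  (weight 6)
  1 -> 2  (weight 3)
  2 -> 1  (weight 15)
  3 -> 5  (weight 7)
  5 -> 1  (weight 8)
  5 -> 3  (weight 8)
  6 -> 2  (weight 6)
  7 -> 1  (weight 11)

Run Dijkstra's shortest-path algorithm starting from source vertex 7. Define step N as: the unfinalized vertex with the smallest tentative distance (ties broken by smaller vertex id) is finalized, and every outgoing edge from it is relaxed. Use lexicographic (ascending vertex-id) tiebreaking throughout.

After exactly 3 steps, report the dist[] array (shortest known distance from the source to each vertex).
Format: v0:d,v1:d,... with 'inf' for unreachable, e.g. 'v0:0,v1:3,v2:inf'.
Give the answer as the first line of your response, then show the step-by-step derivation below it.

v0:inf,v1:11,v2:14,v3:inf,v4:inf,v5:inf,v6:inf,v7:0

step 1: dist = v0:inf,v1:11,v2:inf,v3:inf,v4:inf,v5:inf,v6:inf,v7:0
step 2: dist = v0:inf,v1:11,v2:14,v3:inf,v4:inf,v5:inf,v6:inf,v7:0
step 3: dist = v0:inf,v1:11,v2:14,v3:inf,v4:inf,v5:inf,v6:inf,v7:0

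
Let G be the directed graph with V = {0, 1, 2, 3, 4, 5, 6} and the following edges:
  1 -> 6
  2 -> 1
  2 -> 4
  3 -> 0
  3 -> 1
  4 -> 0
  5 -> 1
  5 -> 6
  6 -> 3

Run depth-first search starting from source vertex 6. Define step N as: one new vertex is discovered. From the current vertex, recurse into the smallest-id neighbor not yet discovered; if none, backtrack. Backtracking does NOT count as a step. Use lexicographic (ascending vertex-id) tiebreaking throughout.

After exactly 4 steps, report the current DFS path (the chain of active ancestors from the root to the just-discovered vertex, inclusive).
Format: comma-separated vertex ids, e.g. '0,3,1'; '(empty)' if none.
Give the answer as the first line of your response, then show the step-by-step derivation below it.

6,3,1

step 1: discover 6; path=6; order=6
step 2: discover 3; path=6>3; order=6,3
step 3: discover 0; path=6>3>0; order=6,3,0
step 4: discover 1; path=6>3>1; order=6,3,0,1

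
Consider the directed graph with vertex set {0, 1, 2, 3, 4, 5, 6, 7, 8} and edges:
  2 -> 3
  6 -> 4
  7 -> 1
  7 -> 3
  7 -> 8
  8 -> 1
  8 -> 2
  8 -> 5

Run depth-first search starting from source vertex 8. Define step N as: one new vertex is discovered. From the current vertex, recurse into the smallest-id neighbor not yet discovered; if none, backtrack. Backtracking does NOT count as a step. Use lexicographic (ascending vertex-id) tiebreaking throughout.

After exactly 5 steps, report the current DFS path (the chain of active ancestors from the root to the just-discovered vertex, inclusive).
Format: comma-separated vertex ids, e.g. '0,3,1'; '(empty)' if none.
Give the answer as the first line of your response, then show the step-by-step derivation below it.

8,5

step 1: discover 8; path=8; order=8
step 2: discover 1; path=8>1; order=8,1
step 3: discover 2; path=8>2; order=8,1,2
step 4: discover 3; path=8>2>3; order=8,1,2,3
step 5: discover 5; path=8>5; order=8,1,2,3,5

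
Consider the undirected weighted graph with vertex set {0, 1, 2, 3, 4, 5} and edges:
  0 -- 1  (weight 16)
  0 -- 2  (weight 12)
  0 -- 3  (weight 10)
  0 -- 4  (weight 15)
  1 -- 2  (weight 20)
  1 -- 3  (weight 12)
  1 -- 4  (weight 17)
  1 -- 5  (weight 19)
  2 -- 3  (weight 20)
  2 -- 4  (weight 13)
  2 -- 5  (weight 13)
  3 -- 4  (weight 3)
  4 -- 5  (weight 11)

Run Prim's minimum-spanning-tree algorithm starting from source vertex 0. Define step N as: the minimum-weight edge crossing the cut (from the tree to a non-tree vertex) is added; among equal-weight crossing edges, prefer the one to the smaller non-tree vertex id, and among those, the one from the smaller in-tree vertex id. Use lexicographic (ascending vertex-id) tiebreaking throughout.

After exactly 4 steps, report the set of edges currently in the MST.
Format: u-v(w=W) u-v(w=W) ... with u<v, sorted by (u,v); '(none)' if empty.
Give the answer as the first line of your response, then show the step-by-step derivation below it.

0-3(w=10) 1-3(w=12) 3-4(w=3) 4-5(w=11)

step 1: add edge 0-3 (w=10); MST = {0-3(w=10)}
step 2: add edge 3-4 (w=3); MST = {0-3(w=10) 3-4(w=3)}
step 3: add edge 4-5 (w=11); MST = {0-3(w=10) 3-4(w=3) 4-5(w=11)}
step 4: add edge 1-3 (w=12); MST = {0-3(w=10) 1-3(w=12) 3-4(w=3) 4-5(w=11)}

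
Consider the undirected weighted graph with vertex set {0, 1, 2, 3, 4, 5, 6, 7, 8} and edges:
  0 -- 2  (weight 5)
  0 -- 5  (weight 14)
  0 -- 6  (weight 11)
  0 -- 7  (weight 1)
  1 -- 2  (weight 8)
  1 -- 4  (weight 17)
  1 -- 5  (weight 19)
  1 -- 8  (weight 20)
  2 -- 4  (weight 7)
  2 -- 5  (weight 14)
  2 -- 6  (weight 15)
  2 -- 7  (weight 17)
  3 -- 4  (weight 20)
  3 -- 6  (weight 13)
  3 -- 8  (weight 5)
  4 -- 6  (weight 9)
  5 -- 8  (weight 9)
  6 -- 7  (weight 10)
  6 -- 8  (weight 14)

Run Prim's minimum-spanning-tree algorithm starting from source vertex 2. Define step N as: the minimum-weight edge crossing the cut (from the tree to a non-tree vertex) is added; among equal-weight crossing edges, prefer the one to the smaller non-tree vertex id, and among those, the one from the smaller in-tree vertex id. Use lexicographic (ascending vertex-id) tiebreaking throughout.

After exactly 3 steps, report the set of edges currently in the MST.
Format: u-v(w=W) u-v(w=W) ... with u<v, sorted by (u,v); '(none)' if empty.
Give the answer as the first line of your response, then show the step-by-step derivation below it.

0-2(w=5) 0-7(w=1) 2-4(w=7)

step 1: add edge 0-2 (w=5); MST = {0-2(w=5)}
step 2: add edge 0-7 (w=1); MST = {0-2(w=5) 0-7(w=1)}
step 3: add edge 2-4 (w=7); MST = {0-2(w=5) 0-7(w=1) 2-4(w=7)}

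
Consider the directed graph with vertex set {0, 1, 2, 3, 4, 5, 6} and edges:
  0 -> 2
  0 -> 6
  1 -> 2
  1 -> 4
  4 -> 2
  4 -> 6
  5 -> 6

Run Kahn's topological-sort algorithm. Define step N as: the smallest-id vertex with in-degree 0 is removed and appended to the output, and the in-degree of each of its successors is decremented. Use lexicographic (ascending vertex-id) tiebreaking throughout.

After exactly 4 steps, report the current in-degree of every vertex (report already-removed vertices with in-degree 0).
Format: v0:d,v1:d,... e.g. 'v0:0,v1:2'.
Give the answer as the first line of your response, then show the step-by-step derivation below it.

v0:0,v1:0,v2:0,v3:0,v4:0,v5:0,v6:1

step 1: output 0; order=[0]; indeg=(0,0,2,0,1,0,2)
step 2: output 1; order=[0,1]; indeg=(0,0,1,0,0,0,2)
step 3: output 3; order=[0,1,3]; indeg=(0,0,1,0,0,0,2)
step 4: output 4; order=[0,1,3,4]; indeg=(0,0,0,0,0,0,1)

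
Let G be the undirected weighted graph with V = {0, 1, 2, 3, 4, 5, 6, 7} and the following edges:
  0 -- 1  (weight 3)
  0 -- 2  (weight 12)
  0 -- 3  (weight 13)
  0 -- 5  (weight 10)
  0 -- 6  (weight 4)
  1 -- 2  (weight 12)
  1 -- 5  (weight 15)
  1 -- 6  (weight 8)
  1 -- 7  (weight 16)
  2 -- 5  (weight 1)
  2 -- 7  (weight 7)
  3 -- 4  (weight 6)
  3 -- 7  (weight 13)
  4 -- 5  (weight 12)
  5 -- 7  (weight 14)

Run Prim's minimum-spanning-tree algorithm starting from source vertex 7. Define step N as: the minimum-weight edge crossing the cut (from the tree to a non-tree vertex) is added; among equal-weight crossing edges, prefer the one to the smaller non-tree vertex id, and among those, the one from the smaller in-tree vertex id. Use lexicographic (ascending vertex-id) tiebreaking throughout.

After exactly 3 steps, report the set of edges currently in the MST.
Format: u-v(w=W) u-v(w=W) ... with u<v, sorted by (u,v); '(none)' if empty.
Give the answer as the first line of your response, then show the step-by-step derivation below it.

0-5(w=10) 2-5(w=1) 2-7(w=7)

step 1: add edge 2-7 (w=7); MST = {2-7(w=7)}
step 2: add edge 2-5 (w=1); MST = {2-5(w=1) 2-7(w=7)}
step 3: add edge 0-5 (w=10); MST = {0-5(w=10) 2-5(w=1) 2-7(w=7)}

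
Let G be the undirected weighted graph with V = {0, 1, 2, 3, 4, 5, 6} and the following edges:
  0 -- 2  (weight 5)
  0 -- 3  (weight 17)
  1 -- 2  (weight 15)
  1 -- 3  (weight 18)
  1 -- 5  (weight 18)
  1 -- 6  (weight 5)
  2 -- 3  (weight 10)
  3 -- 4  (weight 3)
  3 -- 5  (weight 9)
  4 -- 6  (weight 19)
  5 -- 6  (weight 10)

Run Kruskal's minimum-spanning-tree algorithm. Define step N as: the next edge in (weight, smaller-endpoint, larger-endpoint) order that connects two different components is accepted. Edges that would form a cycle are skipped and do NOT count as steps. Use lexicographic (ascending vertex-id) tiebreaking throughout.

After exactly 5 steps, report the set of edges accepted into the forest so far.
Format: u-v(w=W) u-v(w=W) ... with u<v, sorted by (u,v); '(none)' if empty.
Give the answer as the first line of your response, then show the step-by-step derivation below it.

0-2(w=5) 1-6(w=5) 2-3(w=10) 3-4(w=3) 3-5(w=9)

step 1: add edge 3-4 (w=3); MST = {3-4(w=3)}
step 2: add edge 0-2 (w=5); MST = {0-2(w=5) 3-4(w=3)}
step 3: add edge 1-6 (w=5); MST = {0-2(w=5) 1-6(w=5) 3-4(w=3)}
step 4: add edge 3-5 (w=9); MST = {0-2(w=5) 1-6(w=5) 3-4(w=3) 3-5(w=9)}
step 5: add edge 2-3 (w=10); MST = {0-2(w=5) 1-6(w=5) 2-3(w=10) 3-4(w=3) 3-5(w=9)}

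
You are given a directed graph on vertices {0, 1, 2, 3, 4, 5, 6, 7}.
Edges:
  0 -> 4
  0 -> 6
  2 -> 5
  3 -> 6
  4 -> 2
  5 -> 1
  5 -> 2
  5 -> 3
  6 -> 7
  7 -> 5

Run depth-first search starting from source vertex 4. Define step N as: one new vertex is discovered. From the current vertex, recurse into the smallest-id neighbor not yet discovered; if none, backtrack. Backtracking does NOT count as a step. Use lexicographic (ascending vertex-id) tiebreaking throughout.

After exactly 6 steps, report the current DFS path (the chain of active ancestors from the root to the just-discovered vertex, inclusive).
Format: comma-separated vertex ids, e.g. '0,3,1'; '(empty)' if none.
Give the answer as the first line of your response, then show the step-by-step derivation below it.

4,2,5,3,6

step 1: discover 4; path=4; order=4
step 2: discover 2; path=4>2; order=4,2
step 3: discover 5; path=4>2>5; order=4,2,5
step 4: discover 1; path=4>2>5>1; order=4,2,5,1
step 5: discover 3; path=4>2>5>3; order=4,2,5,1,3
step 6: discover 6; path=4>2>5>3>6; order=4,2,5,1,3,6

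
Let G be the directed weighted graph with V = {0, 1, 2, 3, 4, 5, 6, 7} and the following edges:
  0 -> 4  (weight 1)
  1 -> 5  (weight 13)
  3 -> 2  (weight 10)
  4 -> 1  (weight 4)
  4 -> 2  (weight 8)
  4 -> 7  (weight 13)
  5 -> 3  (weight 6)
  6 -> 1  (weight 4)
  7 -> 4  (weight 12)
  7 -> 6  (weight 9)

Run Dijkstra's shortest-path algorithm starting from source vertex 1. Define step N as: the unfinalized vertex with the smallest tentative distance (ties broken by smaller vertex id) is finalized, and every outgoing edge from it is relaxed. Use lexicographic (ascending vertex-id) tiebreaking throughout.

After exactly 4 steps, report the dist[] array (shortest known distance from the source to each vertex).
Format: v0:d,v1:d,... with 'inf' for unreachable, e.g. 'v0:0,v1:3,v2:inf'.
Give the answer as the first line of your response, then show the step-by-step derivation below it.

v0:inf,v1:0,v2:29,v3:19,v4:inf,v5:13,v6:inf,v7:inf

step 1: dist = v0:inf,v1:0,v2:inf,v3:inf,v4:inf,v5:13,v6:inf,v7:inf
step 2: dist = v0:inf,v1:0,v2:inf,v3:19,v4:inf,v5:13,v6:inf,v7:inf
step 3: dist = v0:inf,v1:0,v2:29,v3:19,v4:inf,v5:13,v6:inf,v7:inf
step 4: dist = v0:inf,v1:0,v2:29,v3:19,v4:inf,v5:13,v6:inf,v7:inf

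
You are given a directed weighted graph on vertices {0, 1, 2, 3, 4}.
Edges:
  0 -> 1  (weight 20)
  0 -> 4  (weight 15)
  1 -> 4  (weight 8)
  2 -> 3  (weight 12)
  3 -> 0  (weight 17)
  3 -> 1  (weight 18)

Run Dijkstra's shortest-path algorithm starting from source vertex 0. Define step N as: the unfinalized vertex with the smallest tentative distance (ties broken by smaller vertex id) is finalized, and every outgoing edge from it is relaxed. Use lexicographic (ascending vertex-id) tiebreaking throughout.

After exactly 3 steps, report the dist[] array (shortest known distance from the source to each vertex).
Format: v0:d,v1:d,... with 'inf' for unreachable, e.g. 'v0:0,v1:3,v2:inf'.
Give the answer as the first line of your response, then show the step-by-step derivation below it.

v0:0,v1:20,v2:inf,v3:inf,v4:15

step 1: dist = v0:0,v1:20,v2:inf,v3:inf,v4:15
step 2: dist = v0:0,v1:20,v2:inf,v3:inf,v4:15
step 3: dist = v0:0,v1:20,v2:inf,v3:inf,v4:15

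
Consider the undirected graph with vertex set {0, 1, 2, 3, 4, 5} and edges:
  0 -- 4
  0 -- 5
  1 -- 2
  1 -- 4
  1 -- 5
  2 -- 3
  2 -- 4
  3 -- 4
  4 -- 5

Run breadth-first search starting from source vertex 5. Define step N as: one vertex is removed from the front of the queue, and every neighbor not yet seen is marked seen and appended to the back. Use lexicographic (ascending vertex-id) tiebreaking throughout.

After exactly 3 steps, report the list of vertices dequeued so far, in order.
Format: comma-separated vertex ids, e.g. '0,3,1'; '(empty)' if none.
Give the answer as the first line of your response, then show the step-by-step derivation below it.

5,0,1

step 1: dequeue 5; queue=[0,1,4]; order=5
step 2: dequeue 0; queue=[1,4]; order=5,0
step 3: dequeue 1; queue=[4,2]; order=5,0,1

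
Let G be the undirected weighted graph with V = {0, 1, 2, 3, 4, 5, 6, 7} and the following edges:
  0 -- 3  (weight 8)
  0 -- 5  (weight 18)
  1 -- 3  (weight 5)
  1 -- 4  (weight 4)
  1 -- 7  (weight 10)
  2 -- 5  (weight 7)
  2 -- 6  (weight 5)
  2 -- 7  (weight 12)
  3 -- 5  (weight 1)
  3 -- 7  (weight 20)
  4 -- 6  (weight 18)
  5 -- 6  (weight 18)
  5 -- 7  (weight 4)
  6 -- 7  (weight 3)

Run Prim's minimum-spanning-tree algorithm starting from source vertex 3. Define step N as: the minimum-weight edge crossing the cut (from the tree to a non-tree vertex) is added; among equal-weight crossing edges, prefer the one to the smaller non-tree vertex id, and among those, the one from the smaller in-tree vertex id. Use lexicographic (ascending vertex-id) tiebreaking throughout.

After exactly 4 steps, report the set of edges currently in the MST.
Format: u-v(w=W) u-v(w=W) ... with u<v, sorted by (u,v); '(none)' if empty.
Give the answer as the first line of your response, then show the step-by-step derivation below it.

1-3(w=5) 3-5(w=1) 5-7(w=4) 6-7(w=3)

step 1: add edge 3-5 (w=1); MST = {3-5(w=1)}
step 2: add edge 5-7 (w=4); MST = {3-5(w=1) 5-7(w=4)}
step 3: add edge 6-7 (w=3); MST = {3-5(w=1) 5-7(w=4) 6-7(w=3)}
step 4: add edge 1-3 (w=5); MST = {1-3(w=5) 3-5(w=1) 5-7(w=4) 6-7(w=3)}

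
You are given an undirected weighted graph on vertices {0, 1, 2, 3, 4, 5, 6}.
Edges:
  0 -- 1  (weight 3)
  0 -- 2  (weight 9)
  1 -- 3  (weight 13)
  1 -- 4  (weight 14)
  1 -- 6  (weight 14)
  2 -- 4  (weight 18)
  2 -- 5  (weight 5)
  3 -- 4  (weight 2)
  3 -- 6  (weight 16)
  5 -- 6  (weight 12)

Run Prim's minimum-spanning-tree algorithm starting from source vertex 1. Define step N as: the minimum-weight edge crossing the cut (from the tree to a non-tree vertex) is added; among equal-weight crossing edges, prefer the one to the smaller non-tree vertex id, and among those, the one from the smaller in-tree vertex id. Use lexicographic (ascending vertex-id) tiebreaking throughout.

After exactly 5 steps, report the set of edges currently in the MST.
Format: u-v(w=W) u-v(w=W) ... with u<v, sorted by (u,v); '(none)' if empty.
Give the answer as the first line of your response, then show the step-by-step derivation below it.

0-1(w=3) 0-2(w=9) 1-3(w=13) 2-5(w=5) 5-6(w=12)

step 1: add edge 0-1 (w=3); MST = {0-1(w=3)}
step 2: add edge 0-2 (w=9); MST = {0-1(w=3) 0-2(w=9)}
step 3: add edge 2-5 (w=5); MST = {0-1(w=3) 0-2(w=9) 2-5(w=5)}
step 4: add edge 5-6 (w=12); MST = {0-1(w=3) 0-2(w=9) 2-5(w=5) 5-6(w=12)}
step 5: add edge 1-3 (w=13); MST = {0-1(w=3) 0-2(w=9) 1-3(w=13) 2-5(w=5) 5-6(w=12)}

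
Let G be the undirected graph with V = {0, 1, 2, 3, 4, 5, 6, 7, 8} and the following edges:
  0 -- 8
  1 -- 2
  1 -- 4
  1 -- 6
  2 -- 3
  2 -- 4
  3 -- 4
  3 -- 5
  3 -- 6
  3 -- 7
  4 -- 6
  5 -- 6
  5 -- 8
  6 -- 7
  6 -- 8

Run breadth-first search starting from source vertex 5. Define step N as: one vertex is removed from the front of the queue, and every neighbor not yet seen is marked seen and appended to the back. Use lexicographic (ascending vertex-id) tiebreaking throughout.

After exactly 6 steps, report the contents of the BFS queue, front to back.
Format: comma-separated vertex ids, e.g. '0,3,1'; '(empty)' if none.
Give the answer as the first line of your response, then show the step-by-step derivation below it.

7,1,0

step 1: dequeue 5; queue=[3,6,8]; order=5
step 2: dequeue 3; queue=[6,8,2,4,7]; order=5,3
step 3: dequeue 6; queue=[8,2,4,7,1]; order=5,3,6
step 4: dequeue 8; queue=[2,4,7,1,0]; order=5,3,6,8
step 5: dequeue 2; queue=[4,7,1,0]; order=5,3,6,8,2
step 6: dequeue 4; queue=[7,1,0]; order=5,3,6,8,2,4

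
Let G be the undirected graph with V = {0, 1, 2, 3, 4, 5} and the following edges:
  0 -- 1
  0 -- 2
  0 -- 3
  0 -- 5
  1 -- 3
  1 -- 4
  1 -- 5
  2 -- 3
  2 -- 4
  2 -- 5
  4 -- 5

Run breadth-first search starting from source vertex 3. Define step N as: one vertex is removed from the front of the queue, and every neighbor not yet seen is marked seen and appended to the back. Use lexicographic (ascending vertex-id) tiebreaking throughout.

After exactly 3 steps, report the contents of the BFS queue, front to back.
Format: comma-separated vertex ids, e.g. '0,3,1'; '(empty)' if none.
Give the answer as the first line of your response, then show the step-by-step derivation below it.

2,5,4

step 1: dequeue 3; queue=[0,1,2]; order=3
step 2: dequeue 0; queue=[1,2,5]; order=3,0
step 3: dequeue 1; queue=[2,5,4]; order=3,0,1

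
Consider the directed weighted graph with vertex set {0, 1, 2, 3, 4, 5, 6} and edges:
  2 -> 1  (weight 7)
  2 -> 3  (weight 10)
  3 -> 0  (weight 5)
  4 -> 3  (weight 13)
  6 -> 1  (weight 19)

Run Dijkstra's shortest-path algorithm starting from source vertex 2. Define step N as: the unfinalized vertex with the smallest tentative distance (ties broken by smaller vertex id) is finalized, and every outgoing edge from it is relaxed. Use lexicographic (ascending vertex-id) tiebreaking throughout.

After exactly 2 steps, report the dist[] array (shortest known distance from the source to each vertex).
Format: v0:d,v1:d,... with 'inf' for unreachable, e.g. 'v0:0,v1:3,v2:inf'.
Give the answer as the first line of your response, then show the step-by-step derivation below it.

v0:inf,v1:7,v2:0,v3:10,v4:inf,v5:inf,v6:inf

step 1: dist = v0:inf,v1:7,v2:0,v3:10,v4:inf,v5:inf,v6:inf
step 2: dist = v0:inf,v1:7,v2:0,v3:10,v4:inf,v5:inf,v6:inf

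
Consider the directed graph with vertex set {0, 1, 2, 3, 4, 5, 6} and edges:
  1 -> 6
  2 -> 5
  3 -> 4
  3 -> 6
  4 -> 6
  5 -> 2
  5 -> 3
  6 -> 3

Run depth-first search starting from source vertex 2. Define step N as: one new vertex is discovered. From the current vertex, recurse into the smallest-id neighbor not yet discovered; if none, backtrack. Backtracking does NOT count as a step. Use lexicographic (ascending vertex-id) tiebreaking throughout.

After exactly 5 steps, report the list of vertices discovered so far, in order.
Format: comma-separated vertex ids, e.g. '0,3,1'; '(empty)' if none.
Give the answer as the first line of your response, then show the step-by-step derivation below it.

2,5,3,4,6

step 1: discover 2; path=2; order=2
step 2: discover 5; path=2>5; order=2,5
step 3: discover 3; path=2>5>3; order=2,5,3
step 4: discover 4; path=2>5>3>4; order=2,5,3,4
step 5: discover 6; path=2>5>3>4>6; order=2,5,3,4,6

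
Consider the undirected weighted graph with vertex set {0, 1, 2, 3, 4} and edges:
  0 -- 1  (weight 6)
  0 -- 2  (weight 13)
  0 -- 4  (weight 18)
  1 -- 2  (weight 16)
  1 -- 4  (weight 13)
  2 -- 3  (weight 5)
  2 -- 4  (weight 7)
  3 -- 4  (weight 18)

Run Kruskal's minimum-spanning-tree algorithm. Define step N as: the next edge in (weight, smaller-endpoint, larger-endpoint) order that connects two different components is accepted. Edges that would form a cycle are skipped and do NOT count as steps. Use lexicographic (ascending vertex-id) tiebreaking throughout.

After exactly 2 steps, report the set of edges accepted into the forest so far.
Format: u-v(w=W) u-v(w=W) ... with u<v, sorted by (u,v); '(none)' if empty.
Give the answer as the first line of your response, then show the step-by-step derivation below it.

0-1(w=6) 2-3(w=5)

step 1: add edge 2-3 (w=5); MST = {2-3(w=5)}
step 2: add edge 0-1 (w=6); MST = {0-1(w=6) 2-3(w=5)}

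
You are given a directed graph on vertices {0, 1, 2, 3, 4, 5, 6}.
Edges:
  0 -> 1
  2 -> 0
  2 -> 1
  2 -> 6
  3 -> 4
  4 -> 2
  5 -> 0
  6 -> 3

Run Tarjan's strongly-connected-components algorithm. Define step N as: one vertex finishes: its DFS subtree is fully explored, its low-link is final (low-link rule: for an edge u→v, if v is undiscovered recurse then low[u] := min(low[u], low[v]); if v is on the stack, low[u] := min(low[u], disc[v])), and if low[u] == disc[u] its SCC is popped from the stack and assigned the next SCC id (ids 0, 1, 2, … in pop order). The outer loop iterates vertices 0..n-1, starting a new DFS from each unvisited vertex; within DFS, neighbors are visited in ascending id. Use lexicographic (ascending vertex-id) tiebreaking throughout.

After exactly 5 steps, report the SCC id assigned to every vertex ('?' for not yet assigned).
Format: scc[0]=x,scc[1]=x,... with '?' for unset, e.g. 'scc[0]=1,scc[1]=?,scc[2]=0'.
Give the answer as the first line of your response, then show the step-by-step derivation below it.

scc[0]=1,scc[1]=0,scc[2]=?,scc[3]=?,scc[4]=?,scc[5]=?,scc[6]=?

step 1: low=(low[0]=0,low[1]=1,low[2]=?,low[3]=?,low[4]=?,low[5]=?,low[6]=?); scc=(scc[0]=?,scc[1]=0,scc[2]=?,scc[3]=?,scc[4]=?,scc[5]=?,scc[6]=?)
step 2: low=(low[0]=0,low[1]=1,low[2]=?,low[3]=?,low[4]=?,low[5]=?,low[6]=?); scc=(scc[0]=1,scc[1]=0,scc[2]=?,scc[3]=?,scc[4]=?,scc[5]=?,scc[6]=?)
step 3: low=(low[0]=0,low[1]=1,low[2]=2,low[3]=4,low[4]=2,low[5]=?,low[6]=3); scc=(scc[0]=1,scc[1]=0,scc[2]=?,scc[3]=?,scc[4]=?,scc[5]=?,scc[6]=?)
step 4: low=(low[0]=0,low[1]=1,low[2]=2,low[3]=2,low[4]=2,low[5]=?,low[6]=3); scc=(scc[0]=1,scc[1]=0,scc[2]=?,scc[3]=?,scc[4]=?,scc[5]=?,scc[6]=?)
step 5: low=(low[0]=0,low[1]=1,low[2]=2,low[3]=2,low[4]=2,low[5]=?,low[6]=2); scc=(scc[0]=1,scc[1]=0,scc[2]=?,scc[3]=?,scc[4]=?,scc[5]=?,scc[6]=?)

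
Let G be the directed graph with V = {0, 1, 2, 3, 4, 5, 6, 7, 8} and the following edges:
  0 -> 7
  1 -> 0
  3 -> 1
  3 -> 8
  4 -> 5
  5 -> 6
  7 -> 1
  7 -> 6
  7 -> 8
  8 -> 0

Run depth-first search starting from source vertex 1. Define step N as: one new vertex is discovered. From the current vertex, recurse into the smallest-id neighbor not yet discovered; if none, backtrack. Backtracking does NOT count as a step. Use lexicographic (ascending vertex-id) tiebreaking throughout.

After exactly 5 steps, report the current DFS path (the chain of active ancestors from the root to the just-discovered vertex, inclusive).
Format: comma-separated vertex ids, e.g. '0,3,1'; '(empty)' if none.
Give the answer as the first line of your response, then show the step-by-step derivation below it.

1,0,7,8

step 1: discover 1; path=1; order=1
step 2: discover 0; path=1>0; order=1,0
step 3: discover 7; path=1>0>7; order=1,0,7
step 4: discover 6; path=1>0>7>6; order=1,0,7,6
step 5: discover 8; path=1>0>7>8; order=1,0,7,6,8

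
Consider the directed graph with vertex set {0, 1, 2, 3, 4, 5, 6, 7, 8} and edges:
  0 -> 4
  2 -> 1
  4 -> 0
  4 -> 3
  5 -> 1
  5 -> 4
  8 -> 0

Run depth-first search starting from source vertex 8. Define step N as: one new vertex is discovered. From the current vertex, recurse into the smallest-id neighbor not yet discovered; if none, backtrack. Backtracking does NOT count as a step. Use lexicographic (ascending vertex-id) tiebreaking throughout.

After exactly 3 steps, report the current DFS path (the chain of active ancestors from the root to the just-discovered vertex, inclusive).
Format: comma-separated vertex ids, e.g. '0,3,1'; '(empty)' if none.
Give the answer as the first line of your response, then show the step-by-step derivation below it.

8,0,4

step 1: discover 8; path=8; order=8
step 2: discover 0; path=8>0; order=8,0
step 3: discover 4; path=8>0>4; order=8,0,4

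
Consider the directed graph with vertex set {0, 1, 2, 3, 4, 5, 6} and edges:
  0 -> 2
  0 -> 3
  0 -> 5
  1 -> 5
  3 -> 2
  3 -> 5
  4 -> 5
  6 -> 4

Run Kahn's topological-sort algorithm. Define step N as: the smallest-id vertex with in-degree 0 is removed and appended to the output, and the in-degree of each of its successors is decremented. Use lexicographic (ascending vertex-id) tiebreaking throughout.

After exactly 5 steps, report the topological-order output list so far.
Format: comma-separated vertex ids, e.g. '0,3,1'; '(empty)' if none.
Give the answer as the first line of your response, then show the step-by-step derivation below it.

0,1,3,2,6

step 1: output 0; order=[0]; indeg=(0,0,1,0,1,3,0)
step 2: output 1; order=[0,1]; indeg=(0,0,1,0,1,2,0)
step 3: output 3; order=[0,1,3]; indeg=(0,0,0,0,1,1,0)
step 4: output 2; order=[0,1,3,2]; indeg=(0,0,0,0,1,1,0)
step 5: output 6; order=[0,1,3,2,6]; indeg=(0,0,0,0,0,1,0)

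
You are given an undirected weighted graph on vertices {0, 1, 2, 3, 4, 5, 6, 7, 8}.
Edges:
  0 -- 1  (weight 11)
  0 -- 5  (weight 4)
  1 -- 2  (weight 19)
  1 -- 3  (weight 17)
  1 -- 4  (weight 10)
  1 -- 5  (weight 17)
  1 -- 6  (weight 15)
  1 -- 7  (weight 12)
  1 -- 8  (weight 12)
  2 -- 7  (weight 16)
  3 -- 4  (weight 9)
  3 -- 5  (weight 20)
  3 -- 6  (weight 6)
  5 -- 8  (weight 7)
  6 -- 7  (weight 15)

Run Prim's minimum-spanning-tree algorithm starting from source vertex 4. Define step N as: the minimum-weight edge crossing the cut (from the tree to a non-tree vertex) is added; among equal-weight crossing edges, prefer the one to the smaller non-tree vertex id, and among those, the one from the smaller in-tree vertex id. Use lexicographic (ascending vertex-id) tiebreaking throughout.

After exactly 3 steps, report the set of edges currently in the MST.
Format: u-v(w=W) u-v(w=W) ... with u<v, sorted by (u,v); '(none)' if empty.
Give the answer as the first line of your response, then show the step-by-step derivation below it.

1-4(w=10) 3-4(w=9) 3-6(w=6)

step 1: add edge 3-4 (w=9); MST = {3-4(w=9)}
step 2: add edge 3-6 (w=6); MST = {3-4(w=9) 3-6(w=6)}
step 3: add edge 1-4 (w=10); MST = {1-4(w=10) 3-4(w=9) 3-6(w=6)}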